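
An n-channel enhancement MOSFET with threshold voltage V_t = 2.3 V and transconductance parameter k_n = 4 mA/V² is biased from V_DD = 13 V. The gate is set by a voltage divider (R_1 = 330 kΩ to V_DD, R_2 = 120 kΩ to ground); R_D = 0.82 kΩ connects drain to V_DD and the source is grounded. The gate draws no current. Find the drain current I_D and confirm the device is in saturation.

I_D ≈ 2.7 mA

V_G = V_DD·R_2/(R_1+R_2) = 13×120/450 = 3.47 V. With the source grounded, V_GS = V_G = 3.47 V.
Assume saturation: I_D = (k_n/2)(V_GS − V_t)² = (4/2)×(3.47 − 2.3)² = 2×1.17² = 2.72 mA.
V_DS = V_DD − I_D·R_D = 13 − 2.72×0.82 = 10.8 V.
Saturation requires V_DS ≥ V_GS − V_t = 1.17 V; 10.8 ≥ 1.17 ✓.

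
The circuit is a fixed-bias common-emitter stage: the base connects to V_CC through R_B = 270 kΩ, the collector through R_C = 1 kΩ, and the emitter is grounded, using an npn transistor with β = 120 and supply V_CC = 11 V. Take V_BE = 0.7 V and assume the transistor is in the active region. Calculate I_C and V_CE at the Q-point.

I_C ≈ 4.6 mA, V_CE ≈ 6.4 V

Base loop: V_CC = I_B·R_B + V_BE, so I_B = (11 − 0.7)/270 kΩ = 0.0381 mA.
In the active region I_C = β·I_B = 120 × 0.0381 = 4.58 mA.
Collector loop: V_CE = V_CC − I_C·R_C = 11 − 4.58×1 = 6.42 V.
Since V_CE = 6.42 V > V_CE(sat) ≈ 0.2 V, the transistor is in the active region as assumed.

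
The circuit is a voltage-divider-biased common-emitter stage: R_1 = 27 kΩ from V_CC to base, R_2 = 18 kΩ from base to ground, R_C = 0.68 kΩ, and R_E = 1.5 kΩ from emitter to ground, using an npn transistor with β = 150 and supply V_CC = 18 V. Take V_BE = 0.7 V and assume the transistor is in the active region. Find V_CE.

V_CE ≈ 9 V

Thevenize the base divider: V_Th = V_CC·R_2/(R_1+R_2) = 18×18/45 = 7.2 V, R_Th = R_1‖R_2 = 10.8 kΩ.
Base-emitter loop: V_Th = I_B·R_Th + V_BE + (β+1)I_B·R_E, so I_B = (7.2 − 0.7) / (10.8 + 151×1.5) = 0.0274 mA.
I_C = β·I_B = 150×0.0274 = 4.11 mA, and I_E = (β+1)I_B = 4.14 mA.
V_CE = V_CC − I_C·R_C − I_E·R_E = 18 − 4.11×0.68 − 4.14×1.5 = 9 V.
V_CE = 9 V > 0.2 V confirms active-region operation.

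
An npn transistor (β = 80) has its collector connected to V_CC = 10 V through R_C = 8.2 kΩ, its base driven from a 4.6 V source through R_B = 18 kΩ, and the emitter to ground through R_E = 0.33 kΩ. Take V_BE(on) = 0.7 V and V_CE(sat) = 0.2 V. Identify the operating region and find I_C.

Assume active: I_B = (4.6 − 0.7)/(18 + 81×0.33) = 0.0872 mA, I_C = β·I_B = 6.98 mA.
Then V_CE = 10 − 6.98×8.2 − 7.06×0.33 = -49.5 V < 0.2 V — the active assumption fails.
Re-solve with V_CE = 0.2 V. KCL at the emitter: V_E/R_E = (V_BB−0.7−V_E)/R_B + (V_CC−0.2−V_E)/R_C, giving V_E = 0.44 V.
I_C = (V_CC − 0.2 − V_E)/R_C = (9.8 − 0.44)/8.2 = 1.14 mA.
Check: I_B = (3.9 − 0.44)/18 = 0.192 mA, and β·I_B = 15.4 mA > I_C, confirming saturation.

saturation; I_C ≈ 1.1 mA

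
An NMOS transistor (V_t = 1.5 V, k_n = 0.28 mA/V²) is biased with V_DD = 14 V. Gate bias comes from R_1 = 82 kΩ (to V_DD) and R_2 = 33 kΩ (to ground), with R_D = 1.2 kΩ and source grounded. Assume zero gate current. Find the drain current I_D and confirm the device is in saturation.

V_G = V_DD·R_2/(R_1+R_2) = 14×33/115 = 4.02 V. With the source grounded, V_GS = V_G = 4.02 V.
Assume saturation: I_D = (k_n/2)(V_GS − V_t)² = (0.28/2)×(4.02 − 1.5)² = 0.14×2.52² = 0.887 mA.
V_DS = V_DD − I_D·R_D = 14 − 0.887×1.2 = 12.9 V.
Saturation requires V_DS ≥ V_GS − V_t = 2.52 V; 12.9 ≥ 2.52 ✓.

I_D ≈ 0.89 mA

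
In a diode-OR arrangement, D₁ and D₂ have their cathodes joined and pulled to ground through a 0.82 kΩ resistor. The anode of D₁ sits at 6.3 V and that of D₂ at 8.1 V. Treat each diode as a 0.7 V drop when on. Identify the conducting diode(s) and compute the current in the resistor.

Only D₂ conducts; I_R ≈ 9 mA

Assume both conduct. Then node N would need to be at both 6.3−0.7 = 5.6 V and 8.1−0.7 = 7.4 V, which is impossible.
Assume only D₂ conducts: V_N = 8.1 − 0.7 = 7.4 V, so I_R = 7.4/0.82 = 9.02 mA.
Check D₁: its anode-to-cathode voltage is 6.3 − 7.4 = -1.1 V < 0.7 V, so it is off. The assumption is consistent.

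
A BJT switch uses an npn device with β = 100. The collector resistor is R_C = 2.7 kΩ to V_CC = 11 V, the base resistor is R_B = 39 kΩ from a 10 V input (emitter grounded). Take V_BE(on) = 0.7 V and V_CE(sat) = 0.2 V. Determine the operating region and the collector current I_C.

Assume active: I_B = (10 − 0.7)/39 = 0.238 mA, giving I_C = β·I_B = 23.8 mA.
But then V_CE = 11 − 23.8×2.7 = -53.4 V < V_CE(sat) = 0.2 V — impossible in the active region.
So the transistor is saturated. With V_CE = 0.2 V, I_C = (V_CC − 0.2)/R_C = 10.8/2.7 = 4 mA.
Check: β·I_B = 23.8 mA > I_C = 4 mA, confirming saturation.

saturation; I_C ≈ 4 mA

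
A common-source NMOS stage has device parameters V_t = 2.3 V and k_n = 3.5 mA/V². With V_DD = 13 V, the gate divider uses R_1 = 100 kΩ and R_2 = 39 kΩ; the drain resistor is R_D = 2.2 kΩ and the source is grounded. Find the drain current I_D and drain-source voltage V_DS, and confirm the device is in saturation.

V_G = V_DD·R_2/(R_1+R_2) = 13×39/139 = 3.65 V. With the source grounded, V_GS = V_G = 3.65 V.
Assume saturation: I_D = (k_n/2)(V_GS − V_t)² = (3.5/2)×(3.65 − 2.3)² = 1.75×1.35² = 3.18 mA.
V_DS = V_DD − I_D·R_D = 13 − 3.18×2.2 = 6.01 V.
Saturation requires V_DS ≥ V_GS − V_t = 1.35 V; 6.01 ≥ 1.35 ✓.

I_D ≈ 3.2 mA, V_DS ≈ 6 V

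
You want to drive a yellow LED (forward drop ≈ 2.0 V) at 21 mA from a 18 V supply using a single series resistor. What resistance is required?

R ≈ 0.76 kΩ

The resistor drops V_S − V_D = 18 − 2.0 = 16 V at 21 mA.
R = 16 V / 21 mA = 0.762 kΩ.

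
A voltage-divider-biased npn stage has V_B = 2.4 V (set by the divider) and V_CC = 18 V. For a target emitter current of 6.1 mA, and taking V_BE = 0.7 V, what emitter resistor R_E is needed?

V_E = V_B − V_BE = 2.4 − 0.7 = 1.7 V.
R_E = V_E / I_E = 1.7 / 6.1 = 0.279 kΩ.

R_E ≈ 0.28 kΩ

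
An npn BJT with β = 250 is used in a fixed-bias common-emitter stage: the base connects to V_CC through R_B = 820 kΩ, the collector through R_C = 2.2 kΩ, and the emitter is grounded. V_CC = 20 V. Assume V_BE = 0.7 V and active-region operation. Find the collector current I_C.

Base loop: V_CC = I_B·R_B + V_BE, so I_B = (20 − 0.7)/820 kΩ = 0.0235 mA.
In the active region I_C = β·I_B = 250 × 0.0235 = 5.88 mA.
Collector loop: V_CE = V_CC − I_C·R_C = 20 − 5.88×2.2 = 7.05 V.
Since V_CE = 7.05 V > V_CE(sat) ≈ 0.2 V, the transistor is in the active region as assumed.

I_C ≈ 5.9 mA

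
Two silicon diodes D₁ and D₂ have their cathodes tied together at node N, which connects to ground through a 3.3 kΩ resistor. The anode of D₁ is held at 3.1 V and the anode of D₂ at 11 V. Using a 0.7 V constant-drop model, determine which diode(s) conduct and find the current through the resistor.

Assume both conduct. Then node N would need to be at both 3.1−0.7 = 2.4 V and 11−0.7 = 10.3 V, which is impossible.
Assume only D₂ conducts: V_N = 11 − 0.7 = 10.3 V, so I_R = 10.3/3.3 = 3.12 mA.
Check D₁: its anode-to-cathode voltage is 3.1 − 10.3 = -7.2 V < 0.7 V, so it is off. The assumption is consistent.

Only D₂ conducts; I_R ≈ 3.1 mA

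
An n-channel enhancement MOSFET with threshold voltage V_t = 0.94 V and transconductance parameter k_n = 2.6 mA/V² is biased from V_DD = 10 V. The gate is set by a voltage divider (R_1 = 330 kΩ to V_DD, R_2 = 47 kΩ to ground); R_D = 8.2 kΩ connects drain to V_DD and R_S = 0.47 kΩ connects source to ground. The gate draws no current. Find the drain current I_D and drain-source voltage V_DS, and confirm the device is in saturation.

V_G = V_DD·R_2/(R_1+R_2) = 10×47/377 = 1.25 V.
Assume saturation: I_D = (k_n/2)(V_GS − V_t)² with V_GS = V_G − I_D·R_S = 1.25 − 0.47·I_D.
Substituting gives 0.287·I_D² − 1.37·I_D + 0.122 = 0, with roots I_D = 0.0907 or 4.7 mA.
The root I_D = 4.7 mA gives V_GS = -0.961 V ≤ V_t, so take I_D = 0.0907 mA.
Then V_GS = 1.2 V and V_DS = V_DD − I_D(R_D+R_S) = 10 − 0.0907×8.67 = 9.21 V.
Saturation requires V_DS ≥ V_GS − V_t = 0.264 V; 9.21 ≥ 0.264 ✓.

I_D ≈ 0.091 mA, V_DS ≈ 9.2 V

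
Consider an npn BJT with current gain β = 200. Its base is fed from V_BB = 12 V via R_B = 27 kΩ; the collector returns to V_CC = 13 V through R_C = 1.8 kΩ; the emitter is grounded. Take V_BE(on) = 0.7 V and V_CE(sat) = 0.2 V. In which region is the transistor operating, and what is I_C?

Assume active: I_B = (12 − 0.7)/27 = 0.419 mA, giving I_C = β·I_B = 83.7 mA.
But then V_CE = 13 − 83.7×1.8 = -138 V < V_CE(sat) = 0.2 V — impossible in the active region.
So the transistor is saturated. With V_CE = 0.2 V, I_C = (V_CC − 0.2)/R_C = 12.8/1.8 = 7.11 mA.
Check: β·I_B = 83.7 mA > I_C = 7.11 mA, confirming saturation.

saturation; I_C ≈ 7.1 mA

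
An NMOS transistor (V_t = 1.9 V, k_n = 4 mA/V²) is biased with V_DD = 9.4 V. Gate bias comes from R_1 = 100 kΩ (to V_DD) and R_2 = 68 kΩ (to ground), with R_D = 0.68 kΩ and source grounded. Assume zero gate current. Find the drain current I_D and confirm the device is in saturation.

I_D ≈ 7.3 mA

V_G = V_DD·R_2/(R_1+R_2) = 9.4×68/168 = 3.8 V. With the source grounded, V_GS = V_G = 3.8 V.
Assume saturation: I_D = (k_n/2)(V_GS − V_t)² = (4/2)×(3.8 − 1.9)² = 2×1.9² = 7.26 mA.
V_DS = V_DD − I_D·R_D = 9.4 − 7.26×0.68 = 4.47 V.
Saturation requires V_DS ≥ V_GS − V_t = 1.9 V; 4.47 ≥ 1.9 ✓.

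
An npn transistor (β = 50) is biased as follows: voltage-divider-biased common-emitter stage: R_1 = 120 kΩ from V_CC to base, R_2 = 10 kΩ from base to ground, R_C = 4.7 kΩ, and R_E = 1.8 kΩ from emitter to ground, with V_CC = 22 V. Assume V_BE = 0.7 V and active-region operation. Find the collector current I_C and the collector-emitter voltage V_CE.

I_C ≈ 0.49 mA, V_CE ≈ 19 V

Thevenize the base divider: V_Th = V_CC·R_2/(R_1+R_2) = 22×10/130 = 1.69 V, R_Th = R_1‖R_2 = 9.23 kΩ.
Base-emitter loop: V_Th = I_B·R_Th + V_BE + (β+1)I_B·R_E, so I_B = (1.69 − 0.7) / (9.23 + 51×1.8) = 0.00982 mA.
I_C = β·I_B = 50×0.00982 = 0.491 mA, and I_E = (β+1)I_B = 0.501 mA.
V_CE = V_CC − I_C·R_C − I_E·R_E = 22 − 0.491×4.7 − 0.501×1.8 = 18.8 V.
V_CE = 18.8 V > 0.2 V confirms active-region operation.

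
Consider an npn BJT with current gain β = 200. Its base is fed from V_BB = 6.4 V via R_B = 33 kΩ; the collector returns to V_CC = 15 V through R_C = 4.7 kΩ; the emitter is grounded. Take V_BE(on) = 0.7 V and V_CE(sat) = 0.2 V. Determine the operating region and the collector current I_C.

saturation; I_C ≈ 3.1 mA

Assume active: I_B = (6.4 − 0.7)/33 = 0.173 mA, giving I_C = β·I_B = 34.5 mA.
But then V_CE = 15 − 34.5×4.7 = -147 V < V_CE(sat) = 0.2 V — impossible in the active region.
So the transistor is saturated. With V_CE = 0.2 V, I_C = (V_CC − 0.2)/R_C = 14.8/4.7 = 3.15 mA.
Check: β·I_B = 34.5 mA > I_C = 3.15 mA, confirming saturation.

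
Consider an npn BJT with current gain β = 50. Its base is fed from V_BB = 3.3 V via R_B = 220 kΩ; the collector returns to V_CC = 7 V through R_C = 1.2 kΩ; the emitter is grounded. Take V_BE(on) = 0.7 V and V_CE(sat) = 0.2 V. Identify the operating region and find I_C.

active; I_C ≈ 0.59 mA

Assume active. Base-emitter loop: I_B = (V_BB − V_BE)/R_B = (3.3 − 0.7)/220 = 0.0118 mA.
I_C = β·I_B = 50×0.0118 = 0.591 mA.
V_CE = V_CC − I_C·R_C = 7 − 0.591×1.2 = 6.29 V > V_CE(sat), so the active-region assumption holds.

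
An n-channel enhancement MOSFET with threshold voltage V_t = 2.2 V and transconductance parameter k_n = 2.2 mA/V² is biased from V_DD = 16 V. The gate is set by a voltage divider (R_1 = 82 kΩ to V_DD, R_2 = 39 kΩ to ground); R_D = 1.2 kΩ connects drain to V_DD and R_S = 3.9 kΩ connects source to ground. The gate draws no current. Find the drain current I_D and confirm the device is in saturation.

V_G = V_DD·R_2/(R_1+R_2) = 16×39/121 = 5.16 V.
Assume saturation: I_D = (k_n/2)(V_GS − V_t)² with V_GS = V_G − I_D·R_S = 5.16 − 3.9·I_D.
Substituting gives 16.7·I_D² − 26.4·I_D + 9.62 = 0, with roots I_D = 0.573 or 1 mA.
The root I_D = 1 mA gives V_GS = 1.25 V ≤ V_t, so take I_D = 0.573 mA.
Then V_GS = 2.92 V and V_DS = V_DD − I_D(R_D+R_S) = 16 − 0.573×5.1 = 13.1 V.
Saturation requires V_DS ≥ V_GS − V_t = 0.722 V; 13.1 ≥ 0.722 ✓.

I_D ≈ 0.57 mA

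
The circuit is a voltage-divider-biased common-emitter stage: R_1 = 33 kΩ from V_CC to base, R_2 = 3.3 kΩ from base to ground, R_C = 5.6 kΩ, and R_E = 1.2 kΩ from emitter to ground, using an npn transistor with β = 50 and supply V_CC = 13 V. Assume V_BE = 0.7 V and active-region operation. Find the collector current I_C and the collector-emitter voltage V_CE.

I_C ≈ 0.38 mA, V_CE ≈ 10 V

Thevenize the base divider: V_Th = V_CC·R_2/(R_1+R_2) = 13×3.3/36.3 = 1.18 V, R_Th = R_1‖R_2 = 3 kΩ.
Base-emitter loop: V_Th = I_B·R_Th + V_BE + (β+1)I_B·R_E, so I_B = (1.18 − 0.7) / (3 + 51×1.2) = 0.0075 mA.
I_C = β·I_B = 50×0.0075 = 0.375 mA, and I_E = (β+1)I_B = 0.383 mA.
V_CE = V_CC − I_C·R_C − I_E·R_E = 13 − 0.375×5.6 − 0.383×1.2 = 10.4 V.
V_CE = 10.4 V > 0.2 V confirms active-region operation.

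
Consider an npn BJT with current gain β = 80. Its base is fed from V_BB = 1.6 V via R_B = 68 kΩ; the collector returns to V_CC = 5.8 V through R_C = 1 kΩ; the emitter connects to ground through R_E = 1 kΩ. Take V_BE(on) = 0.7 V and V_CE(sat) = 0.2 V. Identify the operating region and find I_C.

active; I_C ≈ 0.48 mA

Assume active. Base-emitter loop: I_B = (V_BB − V_BE)/(R_B + (β+1)R_E) = (1.6 − 0.7)/(68 + 81×1) = 0.00604 mA.
I_C = β·I_B = 80×0.00604 = 0.483 mA.
V_CE = V_CC − I_C·R_C − I_E·R_E = 5.8 − 0.483×1 − 0.489×1 = 4.83 V > V_CE(sat), so the active-region assumption holds.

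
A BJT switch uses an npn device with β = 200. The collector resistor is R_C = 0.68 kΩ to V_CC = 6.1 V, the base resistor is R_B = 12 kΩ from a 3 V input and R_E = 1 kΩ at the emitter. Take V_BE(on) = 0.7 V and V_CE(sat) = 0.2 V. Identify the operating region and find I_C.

Assume active. Base-emitter loop: I_B = (V_BB − V_BE)/(R_B + (β+1)R_E) = (3 − 0.7)/(12 + 201×1) = 0.0108 mA.
I_C = β·I_B = 200×0.0108 = 2.16 mA.
V_CE = V_CC − I_C·R_C − I_E·R_E = 6.1 − 2.16×0.68 − 2.17×1 = 2.46 V > V_CE(sat), so the active-region assumption holds.

active; I_C ≈ 2.2 mA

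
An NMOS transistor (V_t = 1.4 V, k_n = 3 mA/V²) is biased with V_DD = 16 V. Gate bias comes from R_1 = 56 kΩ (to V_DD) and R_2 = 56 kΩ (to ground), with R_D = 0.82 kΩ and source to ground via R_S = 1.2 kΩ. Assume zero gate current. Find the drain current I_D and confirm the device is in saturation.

I_D ≈ 4.1 mA

V_G = V_DD·R_2/(R_1+R_2) = 16×56/112 = 8 V.
Assume saturation: I_D = (k_n/2)(V_GS − V_t)² with V_GS = V_G − I_D·R_S = 8 − 1.2·I_D.
Substituting gives 2.16·I_D² − 24.8·I_D + 65.3 = 0, with roots I_D = 4.12 or 7.34 mA.
The root I_D = 7.34 mA gives V_GS = -0.813 V ≤ V_t, so take I_D = 4.12 mA.
Then V_GS = 3.06 V and V_DS = V_DD − I_D(R_D+R_S) = 16 − 4.12×2.02 = 7.68 V.
Saturation requires V_DS ≥ V_GS − V_t = 1.66 V; 7.68 ≥ 1.66 ✓.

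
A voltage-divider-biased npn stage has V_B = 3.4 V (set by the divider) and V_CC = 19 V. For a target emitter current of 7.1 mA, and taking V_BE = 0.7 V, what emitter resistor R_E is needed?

R_E ≈ 0.38 kΩ

V_E = V_B − V_BE = 3.4 − 0.7 = 2.7 V.
R_E = V_E / I_E = 2.7 / 7.1 = 0.38 kΩ.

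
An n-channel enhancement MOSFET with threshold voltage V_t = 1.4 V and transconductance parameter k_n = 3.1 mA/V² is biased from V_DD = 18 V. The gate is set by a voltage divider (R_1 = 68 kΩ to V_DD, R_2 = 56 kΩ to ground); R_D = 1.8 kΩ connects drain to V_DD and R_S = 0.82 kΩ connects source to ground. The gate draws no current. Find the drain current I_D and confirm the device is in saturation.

V_G = V_DD·R_2/(R_1+R_2) = 18×56/124 = 8.13 V.
Assume saturation: I_D = (k_n/2)(V_GS − V_t)² with V_GS = V_G − I_D·R_S = 8.13 − 0.82·I_D.
Substituting gives 1.04·I_D² − 18.1·I_D + 70.2 = 0, with roots I_D = 5.84 or 11.5 mA.
The root I_D = 11.5 mA gives V_GS = -1.33 V ≤ V_t, so take I_D = 5.84 mA.
Then V_GS = 3.34 V and V_DS = V_DD − I_D(R_D+R_S) = 18 − 5.84×2.62 = 2.7 V.
Saturation requires V_DS ≥ V_GS − V_t = 1.94 V; 2.7 ≥ 1.94 ✓.

I_D ≈ 5.8 mA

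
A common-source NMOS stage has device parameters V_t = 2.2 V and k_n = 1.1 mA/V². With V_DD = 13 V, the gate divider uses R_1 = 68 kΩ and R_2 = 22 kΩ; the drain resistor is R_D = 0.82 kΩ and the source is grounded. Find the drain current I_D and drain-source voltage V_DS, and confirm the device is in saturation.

V_G = V_DD·R_2/(R_1+R_2) = 13×22/90 = 3.18 V. With the source grounded, V_GS = V_G = 3.18 V.
Assume saturation: I_D = (k_n/2)(V_GS − V_t)² = (1.1/2)×(3.18 − 2.2)² = 0.55×0.978² = 0.526 mA.
V_DS = V_DD − I_D·R_D = 13 − 0.526×0.82 = 12.6 V.
Saturation requires V_DS ≥ V_GS − V_t = 0.978 V; 12.6 ≥ 0.978 ✓.

I_D ≈ 0.53 mA, V_DS ≈ 13 V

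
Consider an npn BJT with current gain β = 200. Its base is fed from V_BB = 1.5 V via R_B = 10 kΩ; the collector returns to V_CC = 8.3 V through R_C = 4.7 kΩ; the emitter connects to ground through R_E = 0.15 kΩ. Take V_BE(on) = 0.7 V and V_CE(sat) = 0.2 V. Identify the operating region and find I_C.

saturation; I_C ≈ 1.7 mA

Assume active: I_B = (1.5 − 0.7)/(10 + 201×0.15) = 0.0199 mA, I_C = β·I_B = 3.99 mA.
Then V_CE = 8.3 − 3.99×4.7 − 4×0.15 = -11 V < 0.2 V — the active assumption fails.
Re-solve with V_CE = 0.2 V. KCL at the emitter: V_E/R_E = (V_BB−0.7−V_E)/R_B + (V_CC−0.2−V_E)/R_C, giving V_E = 0.258 V.
I_C = (V_CC − 0.2 − V_E)/R_C = (8.1 − 0.258)/4.7 = 1.67 mA.
Check: I_B = (0.8 − 0.258)/10 = 0.0542 mA, and β·I_B = 10.8 mA > I_C, confirming saturation.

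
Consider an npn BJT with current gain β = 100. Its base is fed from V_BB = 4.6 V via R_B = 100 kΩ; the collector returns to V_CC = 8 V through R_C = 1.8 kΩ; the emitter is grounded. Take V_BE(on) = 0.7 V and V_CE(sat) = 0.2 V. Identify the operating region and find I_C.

active; I_C ≈ 3.9 mA

Assume active. Base-emitter loop: I_B = (V_BB − V_BE)/R_B = (4.6 − 0.7)/100 = 0.039 mA.
I_C = β·I_B = 100×0.039 = 3.9 mA.
V_CE = V_CC − I_C·R_C = 8 − 3.9×1.8 = 0.98 V > V_CE(sat), so the active-region assumption holds.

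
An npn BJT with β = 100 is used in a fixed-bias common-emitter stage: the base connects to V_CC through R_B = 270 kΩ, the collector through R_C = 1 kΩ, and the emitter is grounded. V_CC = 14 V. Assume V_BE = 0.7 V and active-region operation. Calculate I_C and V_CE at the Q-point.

I_C ≈ 4.9 mA, V_CE ≈ 9.1 V

Base loop: V_CC = I_B·R_B + V_BE, so I_B = (14 − 0.7)/270 kΩ = 0.0493 mA.
In the active region I_C = β·I_B = 100 × 0.0493 = 4.93 mA.
Collector loop: V_CE = V_CC − I_C·R_C = 14 − 4.93×1 = 9.07 V.
Since V_CE = 9.07 V > V_CE(sat) ≈ 0.2 V, the transistor is in the active region as assumed.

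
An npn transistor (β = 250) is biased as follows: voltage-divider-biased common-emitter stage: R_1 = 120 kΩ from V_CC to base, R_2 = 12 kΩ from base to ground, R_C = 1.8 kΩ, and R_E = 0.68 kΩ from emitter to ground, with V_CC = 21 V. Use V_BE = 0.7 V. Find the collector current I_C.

I_C ≈ 1.7 mA

Thevenize the base divider: V_Th = V_CC·R_2/(R_1+R_2) = 21×12/132 = 1.91 V, R_Th = R_1‖R_2 = 10.9 kΩ.
Base-emitter loop: V_Th = I_B·R_Th + V_BE + (β+1)I_B·R_E, so I_B = (1.91 − 0.7) / (10.9 + 251×0.68) = 0.00666 mA.
I_C = β·I_B = 250×0.00666 = 1.66 mA, and I_E = (β+1)I_B = 1.67 mA.
V_CE = V_CC − I_C·R_C − I_E·R_E = 21 − 1.66×1.8 − 1.67×0.68 = 16.9 V.
V_CE = 16.9 V > 0.2 V confirms active-region operation.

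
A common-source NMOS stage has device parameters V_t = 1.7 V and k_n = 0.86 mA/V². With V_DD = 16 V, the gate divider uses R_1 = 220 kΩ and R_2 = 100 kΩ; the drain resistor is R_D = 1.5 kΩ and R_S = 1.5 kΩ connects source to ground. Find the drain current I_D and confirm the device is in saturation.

I_D ≈ 1.1 mA

V_G = V_DD·R_2/(R_1+R_2) = 16×100/320 = 5 V.
Assume saturation: I_D = (k_n/2)(V_GS − V_t)² with V_GS = V_G − I_D·R_S = 5 − 1.5·I_D.
Substituting gives 0.968·I_D² − 5.26·I_D + 4.68 = 0, with roots I_D = 1.12 or 4.31 mA.
The root I_D = 4.31 mA gives V_GS = -1.47 V ≤ V_t, so take I_D = 1.12 mA.
Then V_GS = 3.32 V and V_DS = V_DD − I_D(R_D+R_S) = 16 − 1.12×3 = 12.6 V.
Saturation requires V_DS ≥ V_GS − V_t = 1.62 V; 12.6 ≥ 1.62 ✓.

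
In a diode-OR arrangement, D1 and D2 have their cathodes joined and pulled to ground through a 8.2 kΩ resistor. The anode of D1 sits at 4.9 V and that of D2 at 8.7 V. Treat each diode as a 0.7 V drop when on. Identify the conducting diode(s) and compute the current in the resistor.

Assume both conduct. Then node N would need to be at both 4.9−0.7 = 4.2 V and 8.7−0.7 = 8 V, which is impossible.
Assume only D2 conducts: V_N = 8.7 − 0.7 = 8 V, so I_R = 8/8.2 = 0.976 mA.
Check D1: its anode-to-cathode voltage is 4.9 − 8 = -3.1 V < 0.7 V, so it is off. The assumption is consistent.

Only D2 conducts; I_R ≈ 0.98 mA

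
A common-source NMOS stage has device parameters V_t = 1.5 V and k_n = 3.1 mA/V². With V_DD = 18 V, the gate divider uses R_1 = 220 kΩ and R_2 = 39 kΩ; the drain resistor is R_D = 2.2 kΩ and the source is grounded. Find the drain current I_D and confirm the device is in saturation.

I_D ≈ 2.3 mA

V_G = V_DD·R_2/(R_1+R_2) = 18×39/259 = 2.71 V. With the source grounded, V_GS = V_G = 2.71 V.
Assume saturation: I_D = (k_n/2)(V_GS − V_t)² = (3.1/2)×(2.71 − 1.5)² = 1.55×1.21² = 2.27 mA.
V_DS = V_DD − I_D·R_D = 18 − 2.27×2.2 = 13 V.
Saturation requires V_DS ≥ V_GS − V_t = 1.21 V; 13 ≥ 1.21 ✓.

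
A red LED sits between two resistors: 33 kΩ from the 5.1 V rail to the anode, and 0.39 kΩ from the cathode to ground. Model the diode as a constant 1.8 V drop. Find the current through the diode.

The two resistors are in series with the diode, so KVL gives 5.1 = I·33 + 1.8 + I·0.39.
I = (5.1 − 1.8) / (33 + 0.39) kΩ = 3.3 / 33.4 = 0.0988 mA.

I ≈ 0.099 mA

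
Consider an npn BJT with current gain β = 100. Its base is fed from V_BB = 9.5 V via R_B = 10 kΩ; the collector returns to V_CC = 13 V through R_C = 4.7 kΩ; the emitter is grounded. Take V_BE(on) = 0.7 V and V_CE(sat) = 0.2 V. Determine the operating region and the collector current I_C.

saturation; I_C ≈ 2.7 mA

Assume active: I_B = (9.5 − 0.7)/10 = 0.88 mA, giving I_C = β·I_B = 88 mA.
But then V_CE = 13 − 88×4.7 = -401 V < V_CE(sat) = 0.2 V — impossible in the active region.
So the transistor is saturated. With V_CE = 0.2 V, I_C = (V_CC − 0.2)/R_C = 12.8/4.7 = 2.72 mA.
Check: β·I_B = 88 mA > I_C = 2.72 mA, confirming saturation.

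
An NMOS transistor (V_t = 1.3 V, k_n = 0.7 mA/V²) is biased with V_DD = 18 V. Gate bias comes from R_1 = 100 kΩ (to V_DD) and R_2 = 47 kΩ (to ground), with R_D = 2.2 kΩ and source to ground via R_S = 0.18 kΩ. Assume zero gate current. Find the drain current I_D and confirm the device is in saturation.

V_G = V_DD·R_2/(R_1+R_2) = 18×47/147 = 5.76 V.
Assume saturation: I_D = (k_n/2)(V_GS − V_t)² with V_GS = V_G − I_D·R_S = 5.76 − 0.18·I_D.
Substituting gives 0.0113·I_D² − 1.56·I_D + 6.95 = 0, with roots I_D = 4.6 or 133 mA.
The root I_D = 133 mA gives V_GS = -18.2 V ≤ V_t, so take I_D = 4.6 mA.
Then V_GS = 4.93 V and V_DS = V_DD − I_D(R_D+R_S) = 18 − 4.6×2.38 = 7.04 V.
Saturation requires V_DS ≥ V_GS − V_t = 3.63 V; 7.04 ≥ 3.63 ✓.

I_D ≈ 4.6 mA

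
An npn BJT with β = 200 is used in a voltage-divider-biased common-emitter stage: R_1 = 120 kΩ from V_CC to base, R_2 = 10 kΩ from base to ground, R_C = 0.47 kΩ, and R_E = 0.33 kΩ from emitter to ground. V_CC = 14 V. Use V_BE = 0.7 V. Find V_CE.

Thevenize the base divider: V_Th = V_CC·R_2/(R_1+R_2) = 14×10/130 = 1.08 V, R_Th = R_1‖R_2 = 9.23 kΩ.
Base-emitter loop: V_Th = I_B·R_Th + V_BE + (β+1)I_B·R_E, so I_B = (1.08 − 0.7) / (9.23 + 201×0.33) = 0.00499 mA.
I_C = β·I_B = 200×0.00499 = 0.998 mA, and I_E = (β+1)I_B = 1 mA.
V_CE = V_CC − I_C·R_C − I_E·R_E = 14 − 0.998×0.47 − 1×0.33 = 13.2 V.
V_CE = 13.2 V > 0.2 V confirms active-region operation.

V_CE ≈ 13 V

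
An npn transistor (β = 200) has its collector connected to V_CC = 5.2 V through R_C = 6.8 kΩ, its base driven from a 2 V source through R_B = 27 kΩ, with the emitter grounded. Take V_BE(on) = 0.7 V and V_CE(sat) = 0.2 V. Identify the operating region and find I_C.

Assume active: I_B = (2 − 0.7)/27 = 0.0481 mA, giving I_C = β·I_B = 9.63 mA.
But then V_CE = 5.2 − 9.63×6.8 = -60.3 V < V_CE(sat) = 0.2 V — impossible in the active region.
So the transistor is saturated. With V_CE = 0.2 V, I_C = (V_CC − 0.2)/R_C = 5/6.8 = 0.735 mA.
Check: β·I_B = 9.63 mA > I_C = 0.735 mA, confirming saturation.

saturation; I_C ≈ 0.74 mA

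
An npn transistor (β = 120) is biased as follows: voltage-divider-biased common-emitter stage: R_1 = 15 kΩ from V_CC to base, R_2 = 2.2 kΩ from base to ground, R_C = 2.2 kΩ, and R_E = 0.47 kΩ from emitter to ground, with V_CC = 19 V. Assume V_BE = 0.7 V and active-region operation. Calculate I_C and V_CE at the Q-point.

Thevenize the base divider: V_Th = V_CC·R_2/(R_1+R_2) = 19×2.2/17.2 = 2.43 V, R_Th = R_1‖R_2 = 1.92 kΩ.
Base-emitter loop: V_Th = I_B·R_Th + V_BE + (β+1)I_B·R_E, so I_B = (2.43 − 0.7) / (1.92 + 121×0.47) = 0.0294 mA.
I_C = β·I_B = 120×0.0294 = 3.53 mA, and I_E = (β+1)I_B = 3.56 mA.
V_CE = V_CC − I_C·R_C − I_E·R_E = 19 − 3.53×2.2 − 3.56×0.47 = 9.56 V.
V_CE = 9.56 V > 0.2 V confirms active-region operation.

I_C ≈ 3.5 mA, V_CE ≈ 9.6 V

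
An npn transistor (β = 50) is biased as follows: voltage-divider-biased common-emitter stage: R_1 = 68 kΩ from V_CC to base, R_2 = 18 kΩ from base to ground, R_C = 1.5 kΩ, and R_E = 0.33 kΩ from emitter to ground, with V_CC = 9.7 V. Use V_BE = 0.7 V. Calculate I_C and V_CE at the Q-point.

I_C ≈ 2.1 mA, V_CE ≈ 5.8 V

Thevenize the base divider: V_Th = V_CC·R_2/(R_1+R_2) = 9.7×18/86 = 2.03 V, R_Th = R_1‖R_2 = 14.2 kΩ.
Base-emitter loop: V_Th = I_B·R_Th + V_BE + (β+1)I_B·R_E, so I_B = (2.03 − 0.7) / (14.2 + 51×0.33) = 0.0428 mA.
I_C = β·I_B = 50×0.0428 = 2.14 mA, and I_E = (β+1)I_B = 2.18 mA.
V_CE = V_CC − I_C·R_C − I_E·R_E = 9.7 − 2.14×1.5 − 2.18×0.33 = 5.77 V.
V_CE = 5.77 V > 0.2 V confirms active-region operation.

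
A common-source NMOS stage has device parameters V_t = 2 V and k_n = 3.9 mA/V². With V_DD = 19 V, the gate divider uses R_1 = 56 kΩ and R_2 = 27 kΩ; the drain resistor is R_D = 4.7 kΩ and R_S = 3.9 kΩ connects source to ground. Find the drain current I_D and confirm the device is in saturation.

I_D ≈ 0.9 mA

V_G = V_DD·R_2/(R_1+R_2) = 19×27/83 = 6.18 V.
Assume saturation: I_D = (k_n/2)(V_GS − V_t)² with V_GS = V_G − I_D·R_S = 6.18 − 3.9·I_D.
Substituting gives 29.7·I_D² − 64.6·I_D + 34.1 = 0, with roots I_D = 0.898 or 1.28 mA.
The root I_D = 1.28 mA gives V_GS = 1.19 V ≤ V_t, so take I_D = 0.898 mA.
Then V_GS = 2.68 V and V_DS = V_DD − I_D(R_D+R_S) = 19 − 0.898×8.6 = 11.3 V.
Saturation requires V_DS ≥ V_GS − V_t = 0.679 V; 11.3 ≥ 0.679 ✓.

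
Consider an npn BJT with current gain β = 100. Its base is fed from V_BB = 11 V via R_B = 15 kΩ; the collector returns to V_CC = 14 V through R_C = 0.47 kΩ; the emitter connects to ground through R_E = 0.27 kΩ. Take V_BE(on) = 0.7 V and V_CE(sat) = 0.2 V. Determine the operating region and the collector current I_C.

saturation; I_C ≈ 19 mA

Assume active: I_B = (11 − 0.7)/(15 + 101×0.27) = 0.244 mA, I_C = β·I_B = 24.4 mA.
Then V_CE = 14 − 24.4×0.47 − 24.6×0.27 = -4.1 V < 0.2 V — the active assumption fails.
Re-solve with V_CE = 0.2 V. KCL at the emitter: V_E/R_E = (V_BB−0.7−V_E)/R_B + (V_CC−0.2−V_E)/R_C, giving V_E = 5.09 V.
I_C = (V_CC − 0.2 − V_E)/R_C = (13.8 − 5.09)/0.47 = 18.5 mA.
Check: I_B = (10.3 − 5.09)/15 = 0.347 mA, and β·I_B = 34.7 mA > I_C, confirming saturation.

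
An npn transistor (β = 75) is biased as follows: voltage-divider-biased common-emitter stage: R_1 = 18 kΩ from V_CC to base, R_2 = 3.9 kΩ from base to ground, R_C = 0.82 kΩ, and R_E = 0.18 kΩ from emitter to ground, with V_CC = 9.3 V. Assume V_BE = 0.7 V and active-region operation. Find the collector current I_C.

I_C ≈ 4.2 mA

Thevenize the base divider: V_Th = V_CC·R_2/(R_1+R_2) = 9.3×3.9/21.9 = 1.66 V, R_Th = R_1‖R_2 = 3.21 kΩ.
Base-emitter loop: V_Th = I_B·R_Th + V_BE + (β+1)I_B·R_E, so I_B = (1.66 − 0.7) / (3.21 + 76×0.18) = 0.0566 mA.
I_C = β·I_B = 75×0.0566 = 4.25 mA, and I_E = (β+1)I_B = 4.3 mA.
V_CE = V_CC − I_C·R_C − I_E·R_E = 9.3 − 4.25×0.82 − 4.3×0.18 = 5.04 V.
V_CE = 5.04 V > 0.2 V confirms active-region operation.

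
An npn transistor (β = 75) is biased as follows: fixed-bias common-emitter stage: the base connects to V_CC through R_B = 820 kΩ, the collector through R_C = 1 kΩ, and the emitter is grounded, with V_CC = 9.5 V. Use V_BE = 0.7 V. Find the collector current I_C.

I_C ≈ 0.8 mA

Base loop: V_CC = I_B·R_B + V_BE, so I_B = (9.5 − 0.7)/820 kΩ = 0.0107 mA.
In the active region I_C = β·I_B = 75 × 0.0107 = 0.805 mA.
Collector loop: V_CE = V_CC − I_C·R_C = 9.5 − 0.805×1 = 8.7 V.
Since V_CE = 8.7 V > V_CE(sat) ≈ 0.2 V, the transistor is in the active region as assumed.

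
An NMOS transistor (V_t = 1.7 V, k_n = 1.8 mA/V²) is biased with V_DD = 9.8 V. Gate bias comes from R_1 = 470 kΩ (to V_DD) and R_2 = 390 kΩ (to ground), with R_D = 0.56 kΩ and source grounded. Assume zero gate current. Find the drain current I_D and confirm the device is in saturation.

I_D ≈ 6.8 mA

V_G = V_DD·R_2/(R_1+R_2) = 9.8×390/860 = 4.44 V. With the source grounded, V_GS = V_G = 4.44 V.
Assume saturation: I_D = (k_n/2)(V_GS − V_t)² = (1.8/2)×(4.44 − 1.7)² = 0.9×2.74² = 6.78 mA.
V_DS = V_DD − I_D·R_D = 9.8 − 6.78×0.56 = 6 V.
Saturation requires V_DS ≥ V_GS − V_t = 2.74 V; 6 ≥ 2.74 ✓.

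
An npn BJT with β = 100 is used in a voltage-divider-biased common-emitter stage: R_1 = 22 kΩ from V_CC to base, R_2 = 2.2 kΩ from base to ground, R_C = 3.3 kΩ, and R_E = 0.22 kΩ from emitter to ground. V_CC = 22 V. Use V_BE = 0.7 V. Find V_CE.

Thevenize the base divider: V_Th = V_CC·R_2/(R_1+R_2) = 22×2.2/24.2 = 2 V, R_Th = R_1‖R_2 = 2 kΩ.
Base-emitter loop: V_Th = I_B·R_Th + V_BE + (β+1)I_B·R_E, so I_B = (2 − 0.7) / (2 + 101×0.22) = 0.0537 mA.
I_C = β·I_B = 100×0.0537 = 5.37 mA, and I_E = (β+1)I_B = 5.42 mA.
V_CE = V_CC − I_C·R_C − I_E·R_E = 22 − 5.37×3.3 − 5.42×0.22 = 3.09 V.
V_CE = 3.09 V > 0.2 V confirms active-region operation.

V_CE ≈ 3.1 V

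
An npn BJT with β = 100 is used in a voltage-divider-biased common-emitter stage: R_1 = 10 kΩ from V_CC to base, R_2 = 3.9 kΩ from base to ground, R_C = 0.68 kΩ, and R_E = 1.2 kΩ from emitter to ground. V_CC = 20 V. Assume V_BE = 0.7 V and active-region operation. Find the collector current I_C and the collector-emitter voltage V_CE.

I_C ≈ 4 mA, V_CE ≈ 13 V

Thevenize the base divider: V_Th = V_CC·R_2/(R_1+R_2) = 20×3.9/13.9 = 5.61 V, R_Th = R_1‖R_2 = 2.81 kΩ.
Base-emitter loop: V_Th = I_B·R_Th + V_BE + (β+1)I_B·R_E, so I_B = (5.61 − 0.7) / (2.81 + 101×1.2) = 0.0396 mA.
I_C = β·I_B = 100×0.0396 = 3.96 mA, and I_E = (β+1)I_B = 4 mA.
V_CE = V_CC − I_C·R_C − I_E·R_E = 20 − 3.96×0.68 − 4×1.2 = 12.5 V.
V_CE = 12.5 V > 0.2 V confirms active-region operation.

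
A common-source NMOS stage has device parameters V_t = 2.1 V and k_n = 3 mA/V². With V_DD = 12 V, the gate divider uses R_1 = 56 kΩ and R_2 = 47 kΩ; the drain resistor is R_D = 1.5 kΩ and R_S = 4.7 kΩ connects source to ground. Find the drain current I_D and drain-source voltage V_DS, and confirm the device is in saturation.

I_D ≈ 0.59 mA, V_DS ≈ 8.4 V

V_G = V_DD·R_2/(R_1+R_2) = 12×47/103 = 5.48 V.
Assume saturation: I_D = (k_n/2)(V_GS − V_t)² with V_GS = V_G − I_D·R_S = 5.48 − 4.7·I_D.
Substituting gives 33.1·I_D² − 48.6·I_D + 17.1 = 0, with roots I_D = 0.585 or 0.881 mA.
The root I_D = 0.881 mA gives V_GS = 1.33 V ≤ V_t, so take I_D = 0.585 mA.
Then V_GS = 2.72 V and V_DS = V_DD − I_D(R_D+R_S) = 12 − 0.585×6.2 = 8.37 V.
Saturation requires V_DS ≥ V_GS − V_t = 0.625 V; 8.37 ≥ 0.625 ✓.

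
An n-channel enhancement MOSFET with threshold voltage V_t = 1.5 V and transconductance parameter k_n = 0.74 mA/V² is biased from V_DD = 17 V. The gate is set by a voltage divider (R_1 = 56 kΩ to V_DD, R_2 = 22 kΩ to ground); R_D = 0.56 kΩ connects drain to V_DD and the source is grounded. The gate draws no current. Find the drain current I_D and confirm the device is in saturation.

V_G = V_DD·R_2/(R_1+R_2) = 17×22/78 = 4.79 V. With the source grounded, V_GS = V_G = 4.79 V.
Assume saturation: I_D = (k_n/2)(V_GS − V_t)² = (0.74/2)×(4.79 − 1.5)² = 0.37×3.29² = 4.02 mA.
V_DS = V_DD − I_D·R_D = 17 − 4.02×0.56 = 14.8 V.
Saturation requires V_DS ≥ V_GS − V_t = 3.29 V; 14.8 ≥ 3.29 ✓.

I_D ≈ 4 mA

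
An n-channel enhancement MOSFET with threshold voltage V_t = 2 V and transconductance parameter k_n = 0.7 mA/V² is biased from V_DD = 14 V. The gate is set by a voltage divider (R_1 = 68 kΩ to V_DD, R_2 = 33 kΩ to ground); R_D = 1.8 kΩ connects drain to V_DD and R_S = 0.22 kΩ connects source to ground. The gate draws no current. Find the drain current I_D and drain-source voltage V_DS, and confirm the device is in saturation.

V_G = V_DD·R_2/(R_1+R_2) = 14×33/101 = 4.57 V.
Assume saturation: I_D = (k_n/2)(V_GS − V_t)² with V_GS = V_G − I_D·R_S = 4.57 − 0.22·I_D.
Substituting gives 0.0169·I_D² − 1.4·I_D + 2.32 = 0, with roots I_D = 1.7 or 80.7 mA.
The root I_D = 80.7 mA gives V_GS = -13.2 V ≤ V_t, so take I_D = 1.7 mA.
Then V_GS = 4.2 V and V_DS = V_DD − I_D(R_D+R_S) = 14 − 1.7×2.02 = 10.6 V.
Saturation requires V_DS ≥ V_GS − V_t = 2.2 V; 10.6 ≥ 2.2 ✓.

I_D ≈ 1.7 mA, V_DS ≈ 11 V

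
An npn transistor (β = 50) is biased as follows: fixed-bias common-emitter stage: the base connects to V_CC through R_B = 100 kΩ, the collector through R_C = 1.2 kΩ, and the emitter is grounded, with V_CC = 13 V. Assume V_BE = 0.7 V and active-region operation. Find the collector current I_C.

I_C ≈ 6.2 mA

Base loop: V_CC = I_B·R_B + V_BE, so I_B = (13 − 0.7)/100 kΩ = 0.123 mA.
In the active region I_C = β·I_B = 50 × 0.123 = 6.15 mA.
Collector loop: V_CE = V_CC − I_C·R_C = 13 − 6.15×1.2 = 5.62 V.
Since V_CE = 5.62 V > V_CE(sat) ≈ 0.2 V, the transistor is in the active region as assumed.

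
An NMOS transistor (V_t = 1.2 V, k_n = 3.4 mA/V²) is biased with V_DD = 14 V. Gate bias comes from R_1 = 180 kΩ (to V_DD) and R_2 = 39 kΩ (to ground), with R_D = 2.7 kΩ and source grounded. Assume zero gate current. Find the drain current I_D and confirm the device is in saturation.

I_D ≈ 2.8 mA

V_G = V_DD·R_2/(R_1+R_2) = 14×39/219 = 2.49 V. With the source grounded, V_GS = V_G = 2.49 V.
Assume saturation: I_D = (k_n/2)(V_GS − V_t)² = (3.4/2)×(2.49 − 1.2)² = 1.7×1.29² = 2.84 mA.
V_DS = V_DD − I_D·R_D = 14 − 2.84×2.7 = 6.32 V.
Saturation requires V_DS ≥ V_GS − V_t = 1.29 V; 6.32 ≥ 1.29 ✓.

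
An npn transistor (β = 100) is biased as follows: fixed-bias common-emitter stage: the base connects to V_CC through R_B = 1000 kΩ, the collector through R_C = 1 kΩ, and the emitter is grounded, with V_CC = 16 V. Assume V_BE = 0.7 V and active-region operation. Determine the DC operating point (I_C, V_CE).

I_C ≈ 1.5 mA, V_CE ≈ 14 V

Base loop: V_CC = I_B·R_B + V_BE, so I_B = (16 − 0.7)/1000 kΩ = 0.0153 mA.
In the active region I_C = β·I_B = 100 × 0.0153 = 1.53 mA.
Collector loop: V_CE = V_CC − I_C·R_C = 16 − 1.53×1 = 14.5 V.
Since V_CE = 14.5 V > V_CE(sat) ≈ 0.2 V, the transistor is in the active region as assumed.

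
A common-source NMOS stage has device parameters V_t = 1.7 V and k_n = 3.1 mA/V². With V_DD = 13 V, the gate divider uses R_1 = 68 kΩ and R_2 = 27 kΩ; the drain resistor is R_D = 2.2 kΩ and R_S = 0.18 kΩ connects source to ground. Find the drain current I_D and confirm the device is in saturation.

I_D ≈ 3.2 mA

V_G = V_DD·R_2/(R_1+R_2) = 13×27/95 = 3.69 V.
Assume saturation: I_D = (k_n/2)(V_GS − V_t)² with V_GS = V_G − I_D·R_S = 3.69 − 0.18·I_D.
Substituting gives 0.0502·I_D² − 2.11·I_D + 6.17 = 0, with roots I_D = 3.16 or 38.9 mA.
The root I_D = 38.9 mA gives V_GS = -3.31 V ≤ V_t, so take I_D = 3.16 mA.
Then V_GS = 3.13 V and V_DS = V_DD − I_D(R_D+R_S) = 13 − 3.16×2.38 = 5.49 V.
Saturation requires V_DS ≥ V_GS − V_t = 1.43 V; 5.49 ≥ 1.43 ✓.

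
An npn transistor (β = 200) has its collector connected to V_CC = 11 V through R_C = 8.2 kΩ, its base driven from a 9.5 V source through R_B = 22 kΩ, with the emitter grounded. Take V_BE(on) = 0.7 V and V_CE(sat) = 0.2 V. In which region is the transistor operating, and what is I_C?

Assume active: I_B = (9.5 − 0.7)/22 = 0.4 mA, giving I_C = β·I_B = 80 mA.
But then V_CE = 11 − 80×8.2 = -645 V < V_CE(sat) = 0.2 V — impossible in the active region.
So the transistor is saturated. With V_CE = 0.2 V, I_C = (V_CC − 0.2)/R_C = 10.8/8.2 = 1.32 mA.
Check: β·I_B = 80 mA > I_C = 1.32 mA, confirming saturation.

saturation; I_C ≈ 1.3 mA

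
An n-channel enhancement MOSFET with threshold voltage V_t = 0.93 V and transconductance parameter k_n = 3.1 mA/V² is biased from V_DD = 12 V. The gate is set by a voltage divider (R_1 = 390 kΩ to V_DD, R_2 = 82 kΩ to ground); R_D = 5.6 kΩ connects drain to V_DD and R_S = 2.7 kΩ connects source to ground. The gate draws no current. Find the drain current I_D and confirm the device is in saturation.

I_D ≈ 0.27 mA

V_G = V_DD·R_2/(R_1+R_2) = 12×82/472 = 2.08 V.
Assume saturation: I_D = (k_n/2)(V_GS − V_t)² with V_GS = V_G − I_D·R_S = 2.08 − 2.7·I_D.
Substituting gives 11.3·I_D² − 10.7·I_D + 2.07 = 0, with roots I_D = 0.272 or 0.671 mA.
The root I_D = 0.671 mA gives V_GS = 0.272 V ≤ V_t, so take I_D = 0.272 mA.
Then V_GS = 1.35 V and V_DS = V_DD − I_D(R_D+R_S) = 12 − 0.272×8.3 = 9.74 V.
Saturation requires V_DS ≥ V_GS − V_t = 0.419 V; 9.74 ≥ 0.419 ✓.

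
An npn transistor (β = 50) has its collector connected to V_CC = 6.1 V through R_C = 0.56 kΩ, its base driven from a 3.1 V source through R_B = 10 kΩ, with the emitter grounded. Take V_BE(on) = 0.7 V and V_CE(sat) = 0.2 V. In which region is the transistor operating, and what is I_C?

saturation; I_C ≈ 11 mA

Assume active: I_B = (3.1 − 0.7)/10 = 0.24 mA, giving I_C = β·I_B = 12 mA.
But then V_CE = 6.1 − 12×0.56 = -0.62 V < V_CE(sat) = 0.2 V — impossible in the active region.
So the transistor is saturated. With V_CE = 0.2 V, I_C = (V_CC − 0.2)/R_C = 5.9/0.56 = 10.5 mA.
Check: β·I_B = 12 mA > I_C = 10.5 mA, confirming saturation.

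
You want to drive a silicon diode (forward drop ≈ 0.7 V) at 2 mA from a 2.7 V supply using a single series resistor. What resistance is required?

The resistor drops V_S − V_D = 2.7 − 0.7 = 2 V at 2 mA.
R = 2 V / 2 mA = 1 kΩ.

R ≈ 1 kΩ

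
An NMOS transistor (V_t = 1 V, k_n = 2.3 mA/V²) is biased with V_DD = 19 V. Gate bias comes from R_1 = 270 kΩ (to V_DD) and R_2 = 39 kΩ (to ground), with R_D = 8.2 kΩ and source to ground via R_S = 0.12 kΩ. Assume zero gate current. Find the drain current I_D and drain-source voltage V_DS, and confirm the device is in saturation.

V_G = V_DD·R_2/(R_1+R_2) = 19×39/309 = 2.4 V.
Assume saturation: I_D = (k_n/2)(V_GS − V_t)² with V_GS = V_G − I_D·R_S = 2.4 − 0.12·I_D.
Substituting gives 0.0166·I_D² − 1.39·I_D + 2.25 = 0, with roots I_D = 1.65 or 82 mA.
The root I_D = 82 mA gives V_GS = -7.45 V ≤ V_t, so take I_D = 1.65 mA.
Then V_GS = 2.2 V and V_DS = V_DD − I_D(R_D+R_S) = 19 − 1.65×8.32 = 5.23 V.
Saturation requires V_DS ≥ V_GS − V_t = 1.2 V; 5.23 ≥ 1.2 ✓.

I_D ≈ 1.7 mA, V_DS ≈ 5.2 V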